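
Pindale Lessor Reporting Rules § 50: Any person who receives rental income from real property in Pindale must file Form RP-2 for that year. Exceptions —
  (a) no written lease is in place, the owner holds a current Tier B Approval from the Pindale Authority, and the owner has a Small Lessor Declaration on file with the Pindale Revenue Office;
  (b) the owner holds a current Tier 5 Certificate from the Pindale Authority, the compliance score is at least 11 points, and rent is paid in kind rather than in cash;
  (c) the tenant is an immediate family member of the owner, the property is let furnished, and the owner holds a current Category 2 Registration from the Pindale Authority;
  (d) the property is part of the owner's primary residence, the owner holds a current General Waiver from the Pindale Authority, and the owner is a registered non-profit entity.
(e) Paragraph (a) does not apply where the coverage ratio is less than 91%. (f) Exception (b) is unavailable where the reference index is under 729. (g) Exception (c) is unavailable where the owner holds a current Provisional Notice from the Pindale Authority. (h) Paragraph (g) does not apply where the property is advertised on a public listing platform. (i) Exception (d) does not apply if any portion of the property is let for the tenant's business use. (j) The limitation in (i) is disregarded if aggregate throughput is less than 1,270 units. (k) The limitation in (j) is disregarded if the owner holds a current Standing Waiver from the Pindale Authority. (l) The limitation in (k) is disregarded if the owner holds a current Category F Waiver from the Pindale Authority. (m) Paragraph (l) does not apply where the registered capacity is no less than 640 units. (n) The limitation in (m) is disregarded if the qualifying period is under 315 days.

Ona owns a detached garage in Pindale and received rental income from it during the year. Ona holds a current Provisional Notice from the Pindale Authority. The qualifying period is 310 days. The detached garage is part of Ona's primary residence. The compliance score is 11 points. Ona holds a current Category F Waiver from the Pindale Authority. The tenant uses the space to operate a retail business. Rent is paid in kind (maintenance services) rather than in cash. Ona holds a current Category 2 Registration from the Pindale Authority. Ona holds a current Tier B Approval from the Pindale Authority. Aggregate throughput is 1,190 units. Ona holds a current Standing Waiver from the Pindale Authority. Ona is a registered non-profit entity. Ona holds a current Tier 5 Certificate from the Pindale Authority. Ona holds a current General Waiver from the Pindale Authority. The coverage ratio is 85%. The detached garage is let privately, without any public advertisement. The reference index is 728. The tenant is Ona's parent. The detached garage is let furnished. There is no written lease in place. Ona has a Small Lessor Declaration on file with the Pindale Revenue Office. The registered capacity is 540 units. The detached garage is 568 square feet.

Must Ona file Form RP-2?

No — exception (d) applies; Ona is not required to file Form RP-2.

Exception (a)'s conditions are all satisfied: there is no written lease; a current Tier B Approval is held; a Small Lessor Declaration is on file. But: (e) operates against (a): the coverage ratio is 85%, less than the 91% limit. (a) is therefore removed.
Exception (b)'s conditions are all satisfied: a current Tier 5 Certificate is held; the compliance score is 11 points, meeting the 11 points threshold; rent is paid in kind. Turning to paragraph (f): (f) operates against (b): the reference index is 728, under the 729 limit. Exception (b) does not apply.
All of (c)'s requirements are met (the tenant is an immediate family member; the property is let furnished; a current Category 2 Registration is held). But applying paragraphs (g)–(h): (g) is triggered — a current Provisional Notice is held. (h) is not triggered (the property is let privately without advertisement), so (g) stands. (c) is therefore removed.
Exception (d) is satisfied on its face — the detached garage is part of the primary residence; a current General Waiver is held; Ona is a registered non-profit. Considering the limiting provisions: (i) applies (the space is let for business use), but is overridden by (j): (j) is triggered — aggregate throughput is 1,190 units, less than the 1,270 units limit. (k) would limit (j) — a current Standing Waiver is held — but (l) sets (k) aside: (l) operates against (k): a current Category F Waiver is held. (m), which would lift (l), does not operate here — the registered capacity is 540 units, short of 640 units. So (d) applies.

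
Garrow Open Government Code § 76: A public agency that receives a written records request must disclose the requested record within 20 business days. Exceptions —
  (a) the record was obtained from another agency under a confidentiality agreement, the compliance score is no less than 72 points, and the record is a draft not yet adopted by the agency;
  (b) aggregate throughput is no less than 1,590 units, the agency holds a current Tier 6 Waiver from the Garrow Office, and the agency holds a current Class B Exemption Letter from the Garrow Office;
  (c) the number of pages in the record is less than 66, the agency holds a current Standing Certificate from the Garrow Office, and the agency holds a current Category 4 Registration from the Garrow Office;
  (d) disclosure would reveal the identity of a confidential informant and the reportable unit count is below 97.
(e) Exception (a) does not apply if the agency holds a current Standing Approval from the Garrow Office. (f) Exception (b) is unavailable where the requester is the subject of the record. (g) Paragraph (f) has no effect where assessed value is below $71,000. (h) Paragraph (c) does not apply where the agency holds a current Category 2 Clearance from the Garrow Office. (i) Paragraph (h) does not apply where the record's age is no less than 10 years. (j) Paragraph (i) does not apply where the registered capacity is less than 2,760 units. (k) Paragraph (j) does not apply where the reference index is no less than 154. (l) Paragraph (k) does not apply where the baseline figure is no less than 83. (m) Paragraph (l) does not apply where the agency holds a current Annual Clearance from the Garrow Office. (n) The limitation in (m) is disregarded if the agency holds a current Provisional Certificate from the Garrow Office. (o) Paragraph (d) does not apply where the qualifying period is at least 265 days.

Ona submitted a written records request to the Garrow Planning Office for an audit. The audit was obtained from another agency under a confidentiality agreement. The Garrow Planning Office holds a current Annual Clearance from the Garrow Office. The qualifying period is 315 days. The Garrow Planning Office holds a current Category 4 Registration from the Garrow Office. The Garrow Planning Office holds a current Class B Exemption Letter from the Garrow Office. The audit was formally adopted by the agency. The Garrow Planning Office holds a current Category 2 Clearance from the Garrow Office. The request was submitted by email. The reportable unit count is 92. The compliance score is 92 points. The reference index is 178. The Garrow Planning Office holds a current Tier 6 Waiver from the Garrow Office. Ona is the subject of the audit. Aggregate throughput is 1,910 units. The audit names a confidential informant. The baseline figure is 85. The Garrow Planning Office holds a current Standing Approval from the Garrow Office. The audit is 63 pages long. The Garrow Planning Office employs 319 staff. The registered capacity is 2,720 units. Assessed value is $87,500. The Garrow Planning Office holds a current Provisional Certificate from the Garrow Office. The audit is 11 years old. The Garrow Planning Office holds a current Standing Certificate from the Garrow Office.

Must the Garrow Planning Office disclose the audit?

Exception (a) does not apply: the audit has been formally adopted.
Exception (b): aggregate throughput is 1,910 units, meeting the 1,590 units threshold; a current Tier 6 Waiver is held; a current Class B Exemption Letter is held — every condition holds. However, paragraphs (f)–(g) must be considered: (f) operates against (b): Ona is the subject of the audit. (g) is not triggered (assessed value is $87,500, not below $71,000), so (f) stands. Exception (b) does not apply.
Exception (c)'s conditions are all satisfied: the number of pages in the record is 63, less than the 66 limit; a current Standing Certificate is held; a current Category 4 Registration is held. Turning to paragraphs (h)–(n): (h) operates against (c): a current Category 2 Clearance is held. (i) would limit (h) — the record's age is 11 years, meeting the 10 years threshold — but (j) sets (i) aside: (j) is engaged — the registered capacity is 2,720 units, less than the 2,760 units limit. (k) is engaged (the reference index is 178, meeting the 154 threshold), but is displaced by (l): (l) is triggered — the baseline figure is 85, meeting the 83 threshold. (m) is triggered (a current Annual Clearance is held), but is itself disapplied by (n): (n) applies — a current Provisional Certificate is held. (c) is therefore removed.
Exception (d): the audit names a confidential informant; the reportable unit count is 92, below the 97 limit — every condition holds. However, paragraph (o) must be considered: (o) operates against (d): the qualifying period is 315 days, meeting the 265 days threshold. (d) is therefore removed.
Every exception is unavailable, so the rule governs.

Yes — the Garrow Planning Office must disclose the audit.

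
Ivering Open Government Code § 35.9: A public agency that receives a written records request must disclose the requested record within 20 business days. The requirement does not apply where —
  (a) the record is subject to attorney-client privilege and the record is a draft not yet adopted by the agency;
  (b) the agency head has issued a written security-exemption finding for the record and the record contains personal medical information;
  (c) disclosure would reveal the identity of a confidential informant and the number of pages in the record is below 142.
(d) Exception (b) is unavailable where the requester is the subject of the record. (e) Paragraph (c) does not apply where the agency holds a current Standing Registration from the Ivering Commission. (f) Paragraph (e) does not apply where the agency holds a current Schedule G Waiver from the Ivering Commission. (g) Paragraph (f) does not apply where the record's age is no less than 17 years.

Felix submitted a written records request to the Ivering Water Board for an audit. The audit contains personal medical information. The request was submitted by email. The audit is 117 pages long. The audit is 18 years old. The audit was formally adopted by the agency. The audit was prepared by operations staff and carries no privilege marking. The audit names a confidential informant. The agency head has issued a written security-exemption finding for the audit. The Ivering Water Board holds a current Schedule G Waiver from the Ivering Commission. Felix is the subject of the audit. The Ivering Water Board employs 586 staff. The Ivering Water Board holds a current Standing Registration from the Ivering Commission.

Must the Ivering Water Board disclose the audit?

Yes — the Ivering Water Board must disclose the audit.

Exception (a) fails — the audit carries no privilege marking.
Exception (b)'s conditions are all satisfied: a written security-exemption finding has been issued; the audit contains personal medical information. But: (d) operates against (b): Felix is the subject of the audit. So (b) is unavailable.
Exception (c) is satisfied on its face — the audit names a confidential informant; the number of pages in the record is 117, below the 142 limit. Turning to paragraphs (e)–(g): (e) operates against (c): a current Standing Registration is held. (f) is triggered (a current Schedule G Waiver is held), but is overridden by (g): (g) operates against (f): the record's age is 18 years, meeting the 17 years threshold. So (c) is unavailable.
None of the exceptions is available; § 35.9 applies in full.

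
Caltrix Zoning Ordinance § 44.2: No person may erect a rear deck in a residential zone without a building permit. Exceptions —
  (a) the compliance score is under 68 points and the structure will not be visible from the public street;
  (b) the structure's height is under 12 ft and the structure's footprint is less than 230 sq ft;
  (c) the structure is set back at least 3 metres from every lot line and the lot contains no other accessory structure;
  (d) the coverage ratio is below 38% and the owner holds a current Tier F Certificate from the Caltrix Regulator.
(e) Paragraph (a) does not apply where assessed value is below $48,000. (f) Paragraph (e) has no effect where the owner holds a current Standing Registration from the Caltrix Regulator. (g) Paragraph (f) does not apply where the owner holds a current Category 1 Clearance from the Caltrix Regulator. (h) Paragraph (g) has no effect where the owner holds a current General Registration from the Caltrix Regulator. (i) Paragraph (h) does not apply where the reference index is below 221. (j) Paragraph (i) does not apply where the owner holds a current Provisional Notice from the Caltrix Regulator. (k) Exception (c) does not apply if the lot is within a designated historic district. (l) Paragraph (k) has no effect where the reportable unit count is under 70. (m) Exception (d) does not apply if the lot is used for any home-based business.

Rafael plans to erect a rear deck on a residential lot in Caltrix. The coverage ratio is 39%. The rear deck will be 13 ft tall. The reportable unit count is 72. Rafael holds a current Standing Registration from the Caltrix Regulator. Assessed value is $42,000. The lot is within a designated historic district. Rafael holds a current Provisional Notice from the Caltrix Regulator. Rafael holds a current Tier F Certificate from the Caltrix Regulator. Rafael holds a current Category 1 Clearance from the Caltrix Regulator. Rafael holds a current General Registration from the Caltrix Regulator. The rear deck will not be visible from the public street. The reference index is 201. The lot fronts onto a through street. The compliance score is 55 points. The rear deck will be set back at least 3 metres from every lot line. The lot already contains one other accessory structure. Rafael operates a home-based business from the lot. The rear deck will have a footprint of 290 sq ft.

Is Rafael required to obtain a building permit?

No — exception (a) applies; Rafael does not need a building permit.

Exception (a)'s conditions are all satisfied: the compliance score is 55 points, under the 68 points limit; the structure will not be visible from the street. Applying paragraphs (e)–(j): (e) is triggered (assessed value is $42,000, below the $48,000 limit), but is overridden by (f): (f) is engaged — a current Standing Registration is held. (g) would limit (f) — a current Category 1 Clearance is held — but (h) sets (g) aside: (h) is triggered — a current General Registration is held. (i) would limit (h) — the reference index is 201, below the 221 limit — but (j) sets (i) aside: (j) applies — a current Provisional Notice is held. So (a) applies.
Exception (b) requires that the structure's height is under 12 ft; but the structure's height is 13 ft, not under 12 ft, so (b) is unavailable.
Exception (c) requires that the lot contains no other accessory structure; but the lot already has another accessory structure, so (c) is unavailable.
Exception (d) does not apply: the coverage ratio is 39%, not below 38%.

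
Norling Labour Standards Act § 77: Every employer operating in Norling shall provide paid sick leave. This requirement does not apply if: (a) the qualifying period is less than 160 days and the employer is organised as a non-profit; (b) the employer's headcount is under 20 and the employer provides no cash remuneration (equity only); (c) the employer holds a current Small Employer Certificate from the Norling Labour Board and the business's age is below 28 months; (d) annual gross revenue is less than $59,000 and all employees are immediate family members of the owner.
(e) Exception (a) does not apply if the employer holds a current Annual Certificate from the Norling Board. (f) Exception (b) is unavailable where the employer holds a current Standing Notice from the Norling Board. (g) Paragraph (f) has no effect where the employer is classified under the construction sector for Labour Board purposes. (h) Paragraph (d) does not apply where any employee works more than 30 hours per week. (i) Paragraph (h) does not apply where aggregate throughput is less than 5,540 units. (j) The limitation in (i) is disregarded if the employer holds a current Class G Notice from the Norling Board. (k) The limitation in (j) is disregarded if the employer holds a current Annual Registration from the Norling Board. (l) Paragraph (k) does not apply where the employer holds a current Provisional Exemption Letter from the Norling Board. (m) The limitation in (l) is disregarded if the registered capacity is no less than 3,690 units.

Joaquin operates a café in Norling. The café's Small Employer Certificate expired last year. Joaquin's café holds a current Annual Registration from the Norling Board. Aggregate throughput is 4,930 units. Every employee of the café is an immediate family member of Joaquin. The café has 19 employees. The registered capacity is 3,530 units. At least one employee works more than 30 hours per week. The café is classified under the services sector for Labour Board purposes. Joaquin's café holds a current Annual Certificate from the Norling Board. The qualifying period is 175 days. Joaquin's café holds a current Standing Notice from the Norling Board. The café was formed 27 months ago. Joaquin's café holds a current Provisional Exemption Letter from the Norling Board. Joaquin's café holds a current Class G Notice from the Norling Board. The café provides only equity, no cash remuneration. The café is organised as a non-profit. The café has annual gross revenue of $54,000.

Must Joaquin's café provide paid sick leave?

Yes — Joaquin's café must provide paid sick leave.

Exception (a) fails — the qualifying period is 175 days, not less than 160 days.
Exception (b)'s conditions are all satisfied: the employer's headcount is 19, under the 20 limit; remuneration is equity-only. But applying paragraphs (f)–(g): (f) operates — a current Standing Notice is held. (g) does not operate here (the café is classified under the services sector), so (f) stands. Exception (b) does not apply.
Exception (c) requires that the employer holds a current Small Employer Certificate from the Norling Labour Board; but the Small Employer Certificate has expired, so (c) is unavailable.
Exception (d): annual gross revenue is $54,000, less than the $59,000 limit; every employee is an immediate family member — every condition holds. However, paragraphs (h)–(m) must be considered: (h) operates against (d): at least one employee exceeds 30 hours/week. (i) would limit (h) — aggregate throughput is 4,930 units, less than the 5,540 units limit — but (j) sets (i) aside: (j) operates against (i): a current Class G Notice is held. (k) would limit (j) — a current Annual Registration is held — but (l) sets (k) aside: (l) is triggered — a current Provisional Exemption Letter is held. (m) is not engaged (the registered capacity is 3,530 units, short of 3,690 units), so (l) stands. (d) is therefore removed.
No exception displaces § 77.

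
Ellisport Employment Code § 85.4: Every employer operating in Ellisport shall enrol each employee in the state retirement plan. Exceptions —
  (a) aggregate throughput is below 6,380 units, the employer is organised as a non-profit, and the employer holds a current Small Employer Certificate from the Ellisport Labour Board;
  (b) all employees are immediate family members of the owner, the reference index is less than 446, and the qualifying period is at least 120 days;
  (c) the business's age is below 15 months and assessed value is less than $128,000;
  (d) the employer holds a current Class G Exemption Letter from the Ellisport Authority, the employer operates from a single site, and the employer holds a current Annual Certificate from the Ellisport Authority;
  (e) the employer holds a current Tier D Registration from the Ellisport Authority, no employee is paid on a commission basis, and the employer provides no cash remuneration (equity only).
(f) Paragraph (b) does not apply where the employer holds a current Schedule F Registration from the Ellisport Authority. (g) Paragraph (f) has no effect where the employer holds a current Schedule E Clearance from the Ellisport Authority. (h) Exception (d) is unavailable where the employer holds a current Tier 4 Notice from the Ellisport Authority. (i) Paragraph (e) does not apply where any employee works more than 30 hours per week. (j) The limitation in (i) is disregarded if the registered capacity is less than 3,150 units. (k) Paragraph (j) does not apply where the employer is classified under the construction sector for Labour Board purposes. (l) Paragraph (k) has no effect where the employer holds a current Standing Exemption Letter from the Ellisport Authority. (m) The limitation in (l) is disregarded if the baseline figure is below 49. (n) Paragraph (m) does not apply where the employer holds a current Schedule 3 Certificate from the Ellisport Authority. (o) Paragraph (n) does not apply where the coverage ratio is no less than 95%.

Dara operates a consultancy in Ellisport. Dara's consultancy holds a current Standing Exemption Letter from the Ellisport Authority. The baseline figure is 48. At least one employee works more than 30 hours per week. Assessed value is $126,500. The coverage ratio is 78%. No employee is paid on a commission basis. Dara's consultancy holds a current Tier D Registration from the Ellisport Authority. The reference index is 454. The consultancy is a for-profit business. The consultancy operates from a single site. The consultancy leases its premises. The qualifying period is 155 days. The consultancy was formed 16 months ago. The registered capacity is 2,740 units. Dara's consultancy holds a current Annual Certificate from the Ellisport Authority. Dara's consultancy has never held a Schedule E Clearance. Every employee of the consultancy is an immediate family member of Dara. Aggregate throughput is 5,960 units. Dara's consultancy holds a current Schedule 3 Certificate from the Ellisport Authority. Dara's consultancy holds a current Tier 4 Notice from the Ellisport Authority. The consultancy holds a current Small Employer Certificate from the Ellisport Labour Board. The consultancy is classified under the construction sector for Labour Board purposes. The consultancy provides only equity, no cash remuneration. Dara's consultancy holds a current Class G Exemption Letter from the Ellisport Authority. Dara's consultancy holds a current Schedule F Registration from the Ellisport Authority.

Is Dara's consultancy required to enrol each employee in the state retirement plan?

No — exception (e) applies; Dara's consultancy is not required to enrol each employee in the state retirement plan.

Exception (a) requires that the employer is organised as a non-profit; but the employer is for-profit, so (a) is unavailable.
Exception (b) requires that the reference index is less than 446; but the reference index is 454, not less than 446, so (b) is unavailable.
Exception (c) fails — the business's age is 16 months, not below 15 months.
Exception (d): a current Class G Exemption Letter is held; the employer operates from a single site; a current Annual Certificate is held — every condition holds. But applying paragraph (h): (h) operates against (d): a current Tier 4 Notice is held. Exception (d) does not apply.
Exception (e): a current Tier D Registration is held; no employee is paid on commission; remuneration is equity-only — every condition holds. Applying paragraphs (i)–(o): (i) would limit (e) — at least one employee exceeds 30 hours/week — but (j) sets (i) aside: (j) operates — the registered capacity is 2,740 units, less than the 3,150 units limit. (k) operates (the consultancy is classified under the construction sector), but yields to (l): (l) operates against (k): a current Standing Exemption Letter is held. (m) would limit (l) — the baseline figure is 48, below the 49 limit — but (n) sets (m) aside: (n) operates against (m): a current Schedule 3 Certificate is held. (o) is inapplicable (the coverage ratio is 78%, short of 95%), so (n) stands. Exception (e) stands.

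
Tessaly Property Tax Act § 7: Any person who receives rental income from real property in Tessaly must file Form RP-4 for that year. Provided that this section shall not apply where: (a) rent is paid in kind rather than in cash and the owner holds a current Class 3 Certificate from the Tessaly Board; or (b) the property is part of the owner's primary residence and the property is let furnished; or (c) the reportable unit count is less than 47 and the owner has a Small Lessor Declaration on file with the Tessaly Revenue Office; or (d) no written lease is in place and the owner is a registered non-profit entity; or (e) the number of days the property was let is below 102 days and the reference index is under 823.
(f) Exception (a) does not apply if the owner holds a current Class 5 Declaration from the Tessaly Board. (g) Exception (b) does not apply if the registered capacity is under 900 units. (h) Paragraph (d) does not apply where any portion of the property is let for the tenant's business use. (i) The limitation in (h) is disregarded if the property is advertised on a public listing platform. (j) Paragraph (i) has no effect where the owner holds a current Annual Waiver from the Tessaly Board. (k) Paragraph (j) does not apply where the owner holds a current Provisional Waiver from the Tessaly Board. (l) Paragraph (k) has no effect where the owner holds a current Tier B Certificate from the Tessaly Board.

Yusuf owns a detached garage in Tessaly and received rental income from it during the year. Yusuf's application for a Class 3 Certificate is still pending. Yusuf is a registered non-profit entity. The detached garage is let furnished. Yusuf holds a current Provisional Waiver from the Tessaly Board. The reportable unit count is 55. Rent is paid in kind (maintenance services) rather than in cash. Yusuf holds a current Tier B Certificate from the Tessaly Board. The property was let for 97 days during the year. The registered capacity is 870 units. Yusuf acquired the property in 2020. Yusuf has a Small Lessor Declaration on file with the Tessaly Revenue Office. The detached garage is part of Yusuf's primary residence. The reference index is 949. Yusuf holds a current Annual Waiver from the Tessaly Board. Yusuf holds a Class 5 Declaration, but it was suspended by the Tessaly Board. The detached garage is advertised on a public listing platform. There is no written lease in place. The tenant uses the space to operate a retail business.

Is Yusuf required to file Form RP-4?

Yes — Yusuf must file Form RP-4.

Exception (a) fails — no current Class 3 Certificate is held.
All of (b)'s requirements are met (the detached garage is part of the primary residence; the property is let furnished). Turning to paragraph (g): (g) operates against (b): the registered capacity is 870 units, under the 900 units limit. So (b) is unavailable.
Exception (c) does not apply: the reportable unit count is 55, not less than 47.
Exception (d)'s conditions are all satisfied: there is no written lease; Yusuf is a registered non-profit. Turning to paragraphs (h)–(l): (h) operates against (d): the space is let for business use. (i) would limit (h) — the property is publicly advertised — but (j) sets (i) aside: (j) operates against (i): a current Annual Waiver is held. (k) operates (a current Provisional Waiver is held), but is displaced by (l): (l) operates — a current Tier B Certificate is held. So (d) is unavailable.
Exception (e) does not apply: the reference index is 949, not under 823.
No exception is made out. Yusuf falls within the general rule.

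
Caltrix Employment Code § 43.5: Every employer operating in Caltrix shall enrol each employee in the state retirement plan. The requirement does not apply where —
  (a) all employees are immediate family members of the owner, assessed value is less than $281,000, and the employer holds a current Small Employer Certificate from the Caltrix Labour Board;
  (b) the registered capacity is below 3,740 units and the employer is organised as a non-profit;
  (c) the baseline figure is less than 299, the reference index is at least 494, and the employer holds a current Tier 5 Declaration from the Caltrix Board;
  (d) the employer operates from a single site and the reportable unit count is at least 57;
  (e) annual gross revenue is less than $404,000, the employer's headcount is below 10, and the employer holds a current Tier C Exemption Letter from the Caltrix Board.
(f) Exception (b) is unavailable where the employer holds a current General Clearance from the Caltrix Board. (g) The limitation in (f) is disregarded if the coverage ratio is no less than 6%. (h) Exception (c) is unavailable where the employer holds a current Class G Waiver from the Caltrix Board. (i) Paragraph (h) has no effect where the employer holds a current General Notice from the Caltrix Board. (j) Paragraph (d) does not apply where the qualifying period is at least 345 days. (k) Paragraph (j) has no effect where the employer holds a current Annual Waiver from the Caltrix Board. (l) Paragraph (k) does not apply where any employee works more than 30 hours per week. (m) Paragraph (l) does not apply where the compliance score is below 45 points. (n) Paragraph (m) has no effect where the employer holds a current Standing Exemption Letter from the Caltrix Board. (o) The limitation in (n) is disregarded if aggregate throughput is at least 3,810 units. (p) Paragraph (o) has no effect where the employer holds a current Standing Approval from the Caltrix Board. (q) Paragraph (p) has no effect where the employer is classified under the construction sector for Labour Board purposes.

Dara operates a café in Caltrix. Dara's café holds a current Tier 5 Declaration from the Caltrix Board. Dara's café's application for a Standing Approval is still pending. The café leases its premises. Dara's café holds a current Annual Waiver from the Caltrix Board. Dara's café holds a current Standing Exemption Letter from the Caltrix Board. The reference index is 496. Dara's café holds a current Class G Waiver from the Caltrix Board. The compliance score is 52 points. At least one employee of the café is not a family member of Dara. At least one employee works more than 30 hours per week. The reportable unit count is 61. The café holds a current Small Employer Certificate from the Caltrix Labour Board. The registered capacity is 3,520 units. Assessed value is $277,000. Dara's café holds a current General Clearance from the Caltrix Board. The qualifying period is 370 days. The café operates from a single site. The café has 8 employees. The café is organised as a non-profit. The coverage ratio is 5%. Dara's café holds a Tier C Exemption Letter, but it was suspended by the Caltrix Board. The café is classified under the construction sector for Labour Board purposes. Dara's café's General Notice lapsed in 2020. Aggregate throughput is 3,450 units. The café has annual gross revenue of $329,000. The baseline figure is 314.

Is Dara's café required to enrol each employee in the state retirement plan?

Yes — Dara's café must enrol each employee in the state retirement plan.

Exception (a) does not apply: at least one employee is not a family member.
Exception (b)'s conditions are all satisfied: the registered capacity is 3,520 units, below the 3,740 units limit; the employer is a non-profit. Turning to paragraphs (f)–(g): (f) operates against (b): a current General Clearance is held. (g), which would lift (f), does not operate here — the coverage ratio is 5%, short of 6%. So (b) is unavailable.
Exception (c) does not apply: the baseline figure is 314, not less than 299.
Exception (d): the employer operates from a single site; the reportable unit count is 61, meeting the 57 threshold — every condition holds. But applying paragraphs (j)–(q): (j) applies — the qualifying period is 370 days, meeting the 345 days threshold. (k) would limit (j) — a current Annual Waiver is held — but (l) sets (k) aside: (l) operates against (k): at least one employee exceeds 30 hours/week. (m) is inapplicable (the compliance score is 52 points, not below 45 points), so (l) stands. Exception (d) does not apply.
Exception (e) does not apply: the Tier C Exemption Letter is not current.
None of the exceptions is available; § 43.5 applies in full.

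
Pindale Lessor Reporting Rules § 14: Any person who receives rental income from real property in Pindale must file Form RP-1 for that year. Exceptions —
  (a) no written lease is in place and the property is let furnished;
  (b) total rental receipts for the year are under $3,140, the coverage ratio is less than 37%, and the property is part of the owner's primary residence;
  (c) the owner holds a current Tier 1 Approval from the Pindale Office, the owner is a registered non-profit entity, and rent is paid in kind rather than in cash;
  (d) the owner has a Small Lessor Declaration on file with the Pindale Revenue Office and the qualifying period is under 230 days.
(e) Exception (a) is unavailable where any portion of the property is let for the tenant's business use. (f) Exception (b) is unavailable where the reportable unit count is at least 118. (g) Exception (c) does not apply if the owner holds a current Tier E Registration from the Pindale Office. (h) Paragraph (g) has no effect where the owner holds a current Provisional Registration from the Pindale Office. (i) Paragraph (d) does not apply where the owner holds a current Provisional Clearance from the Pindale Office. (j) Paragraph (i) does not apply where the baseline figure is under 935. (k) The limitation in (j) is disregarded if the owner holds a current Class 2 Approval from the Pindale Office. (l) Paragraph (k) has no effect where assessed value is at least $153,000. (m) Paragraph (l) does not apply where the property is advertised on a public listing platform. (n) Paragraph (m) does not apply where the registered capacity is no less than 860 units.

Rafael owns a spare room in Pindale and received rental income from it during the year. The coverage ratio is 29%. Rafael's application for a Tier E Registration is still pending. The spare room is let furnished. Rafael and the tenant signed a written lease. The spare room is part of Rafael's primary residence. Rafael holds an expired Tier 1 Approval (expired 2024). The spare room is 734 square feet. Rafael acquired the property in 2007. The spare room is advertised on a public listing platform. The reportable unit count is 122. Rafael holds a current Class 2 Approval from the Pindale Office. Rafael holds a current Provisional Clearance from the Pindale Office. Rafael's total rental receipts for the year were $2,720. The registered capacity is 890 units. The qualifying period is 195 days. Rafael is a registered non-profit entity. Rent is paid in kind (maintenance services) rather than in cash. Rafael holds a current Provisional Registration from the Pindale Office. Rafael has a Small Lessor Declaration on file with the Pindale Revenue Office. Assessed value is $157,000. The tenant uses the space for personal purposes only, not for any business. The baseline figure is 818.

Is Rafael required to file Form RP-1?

Exception (a) requires that no written lease is in place; but a written lease is in place, so (a) is unavailable.
All of (b)'s requirements are met (total rental receipts for the year are $2,720, under the $3,140 limit; the coverage ratio is 29%, less than the 37% limit; the spare room is part of the primary residence). However, paragraph (f) must be considered: (f) operates — the reportable unit count is 122, meeting the 118 threshold. So (b) is unavailable.
Exception (c) fails — the Tier 1 Approval is not current.
All of (d)'s requirements are met (a Small Lessor Declaration is on file; the qualifying period is 195 days, under the 230 days limit). Considering the limiting provisions: (i) would limit (d) — a current Provisional Clearance is held — but (j) sets (i) aside: (j) operates against (i): the baseline figure is 818, under the 935 limit. (k) is engaged (a current Class 2 Approval is held), but is displaced by (l): (l) operates against (k): assessed value is $157,000, meeting the $153,000 threshold. (m) is engaged (the property is publicly advertised), but is set aside by (n): (n) is engaged — the registered capacity is 890 units, meeting the 860 units threshold. (d) remains available.

No — exception (d) applies; Rafael is not required to file Form RP-1.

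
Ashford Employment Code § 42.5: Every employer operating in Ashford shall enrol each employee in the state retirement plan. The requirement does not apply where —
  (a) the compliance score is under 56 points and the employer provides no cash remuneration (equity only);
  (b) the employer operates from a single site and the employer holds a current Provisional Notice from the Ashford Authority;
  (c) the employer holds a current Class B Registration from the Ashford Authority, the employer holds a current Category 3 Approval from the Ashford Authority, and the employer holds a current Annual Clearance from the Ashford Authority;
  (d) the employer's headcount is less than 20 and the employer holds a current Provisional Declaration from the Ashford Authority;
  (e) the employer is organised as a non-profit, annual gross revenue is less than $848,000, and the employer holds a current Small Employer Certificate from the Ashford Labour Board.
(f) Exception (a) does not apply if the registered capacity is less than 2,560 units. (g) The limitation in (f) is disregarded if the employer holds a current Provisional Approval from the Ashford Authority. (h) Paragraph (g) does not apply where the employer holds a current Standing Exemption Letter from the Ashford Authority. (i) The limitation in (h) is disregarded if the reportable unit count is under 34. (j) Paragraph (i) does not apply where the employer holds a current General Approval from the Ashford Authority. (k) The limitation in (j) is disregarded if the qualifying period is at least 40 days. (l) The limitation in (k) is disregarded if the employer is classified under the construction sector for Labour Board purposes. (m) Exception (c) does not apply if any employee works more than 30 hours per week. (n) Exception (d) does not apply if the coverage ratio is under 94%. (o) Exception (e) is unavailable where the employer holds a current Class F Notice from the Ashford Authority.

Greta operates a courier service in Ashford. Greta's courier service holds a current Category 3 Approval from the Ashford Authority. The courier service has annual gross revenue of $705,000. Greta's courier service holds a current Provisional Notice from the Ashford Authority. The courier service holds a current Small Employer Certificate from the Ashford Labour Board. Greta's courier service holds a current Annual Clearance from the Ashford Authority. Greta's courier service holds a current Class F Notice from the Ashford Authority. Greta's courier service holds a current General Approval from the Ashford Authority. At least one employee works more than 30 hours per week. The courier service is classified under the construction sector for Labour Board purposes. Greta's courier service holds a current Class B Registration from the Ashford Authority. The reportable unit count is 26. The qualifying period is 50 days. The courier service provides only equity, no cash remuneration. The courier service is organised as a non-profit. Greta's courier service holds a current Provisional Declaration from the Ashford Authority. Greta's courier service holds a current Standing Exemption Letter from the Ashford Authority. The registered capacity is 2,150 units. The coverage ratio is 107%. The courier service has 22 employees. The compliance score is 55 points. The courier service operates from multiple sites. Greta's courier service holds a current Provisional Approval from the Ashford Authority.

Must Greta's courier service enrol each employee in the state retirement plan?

Exception (a) is satisfied on its face — the compliance score is 55 points, under the 56 points limit; remuneration is equity-only. But: (f) operates against (a): the registered capacity is 2,150 units, less than the 2,560 units limit. (g) would limit (f) — a current Provisional Approval is held — but (h) sets (g) aside: (h) operates against (g): a current Standing Exemption Letter is held. (i) is triggered (the reportable unit count is 26, under the 34 limit), but is set aside by (j): (j) operates against (i): a current General Approval is held. (k) is triggered (the qualifying period is 50 days, meeting the 40 days threshold), but yields to (l): (l) operates — the courier service is classified under the construction sector. Exception (a) does not apply.
Exception (b) fails — the employer operates from multiple sites.
Exception (c): a current Class B Registration is held; a current Category 3 Approval is held; a current Annual Clearance is held — every condition holds. But applying paragraph (m): (m) operates against (c): at least one employee exceeds 30 hours/week. So (c) is unavailable.
Exception (d) does not apply: the employer's headcount is 22, not less than 20.
Exception (e): the employer is a non-profit; annual gross revenue is $705,000, less than the $848,000 limit; a current Small Employer Certificate is held — every condition holds. However, paragraph (o) must be considered: (o) operates against (e): a current Class F Notice is held. (e) is therefore removed.
None of the exceptions is available; § 42.5 applies in full.

Yes — Greta's courier service must enrol each employee in the state retirement plan.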